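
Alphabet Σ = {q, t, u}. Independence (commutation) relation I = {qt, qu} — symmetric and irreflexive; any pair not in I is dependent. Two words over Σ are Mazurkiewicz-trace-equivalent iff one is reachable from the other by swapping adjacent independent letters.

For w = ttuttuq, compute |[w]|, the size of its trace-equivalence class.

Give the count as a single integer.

drop 0:t onto floor
drop 1:t onto {0:t}
drop 2:u onto {1:t}
drop 3:t onto {2:u}
drop 4:t onto {3:t}
drop 5:u onto {4:t}
drop 6:q onto floor
ground layer = {0:t, 6:q}
drop-orders for the pieces not yet dropped (sum over which currently-grounded one goes next):
  1 to go: {5} 1  {6} 1
  2 to go: {4,5} 1  {5,6} 2
  3 to go: {3,4,5} 1  {4,5,6} 3
  4 to go: {2,3,4,5} 1  {3,4,5,6} 4
  5 to go: {1,2,3,4,5} 1  {2,3,4,5,6} 5
  if 0:t drops first: 6 orders
  if 6:q drops first: 1 orders
heap linearizations: 7

7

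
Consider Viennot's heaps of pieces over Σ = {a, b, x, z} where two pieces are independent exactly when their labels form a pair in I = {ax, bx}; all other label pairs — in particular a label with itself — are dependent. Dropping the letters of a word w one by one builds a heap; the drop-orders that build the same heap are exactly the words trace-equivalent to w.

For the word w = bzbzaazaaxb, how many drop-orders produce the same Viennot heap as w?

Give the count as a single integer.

piece 0:b — minimal
piece 1:z rests on {0:b}
piece 2:b rests on {1:z}
piece 3:z rests on {2:b}
piece 4:a rests on {3:z}
piece 5:a rests on {4:a}
piece 6:z rests on {5:a}
piece 7:a rests on {6:z}
piece 8:a rests on {7:a}
piece 9:x rests on {6:z}
piece 10:b rests on {8:a}
minimal pieces: {0:b}
ways to finish when only these pieces remain (= sum over removing one remaining piece with nothing left below it):
  1 left: {9}→1  {10}→1
  2 left: {8,10}→1  {9,10}→2
  3 left: {7,8,10}→1  {8,9,10}→3
  4 left: {7,8,9,10}→4
  5 left: {6,7,8,9,10}→4
  6 left: {5,6,7,8,9,10}→4
  7 left: {4,5,6,7,8,9,10}→4
  8 left: {3,4,5,6,7,8,9,10}→4
  9 left: {2,3,4,5,6,7,8,9,10}→4
  placing 0:b first → 4 extensions

4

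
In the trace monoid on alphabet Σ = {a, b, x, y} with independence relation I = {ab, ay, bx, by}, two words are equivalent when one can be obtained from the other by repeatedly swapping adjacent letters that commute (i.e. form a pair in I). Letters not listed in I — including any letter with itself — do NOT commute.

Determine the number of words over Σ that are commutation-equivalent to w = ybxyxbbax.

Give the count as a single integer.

#0=y has no predecessor
#1=b has no predecessor
#2=x depends on [0:y]
#3=y depends on [2:x]
#4=x depends on [3:y]
#5=b depends on [1:b]
#6=b depends on [5:b]
#7=a depends on [4:x]
#8=x depends on [7:a]
sources: [0:y, 1:b]
N(rest) = Σ N(rest − s) over sources s of rest; N(one piece) = 1:
  size 1 → [6]=1  [8]=1
  size 2 → [5,6]=1  [6,8]=2  [7,8]=1
  size 3 → [1,5,6]=1  [4,7,8]=1  [5,6,8]=3  [6,7,8]=3
  size 4 → [1,5,6,8]=4  [3,4,7,8]=1  [4,6,7,8]=4  [5,6,7,8]=6
  size 5 → [1,5,6,7,8]=10  [2,3,4,7,8]=1  [3,4,6,7,8]=5  [4,5,6,7,8]=10
  size 6 → [0,2,3,4,7,8]=1  [1,4,5,6,7,8]=20  [2,3,4,6,7,8]=6  [3,4,5,6,7,8]=15
  size 7 → [0,2,3,4,6,7,8]=7  [1,3,4,5,6,7,8]=35  [2,3,4,5,6,7,8]=21
  first=0(y) contributes 56
  first=1(b) contributes 28
|[w]| = 84

84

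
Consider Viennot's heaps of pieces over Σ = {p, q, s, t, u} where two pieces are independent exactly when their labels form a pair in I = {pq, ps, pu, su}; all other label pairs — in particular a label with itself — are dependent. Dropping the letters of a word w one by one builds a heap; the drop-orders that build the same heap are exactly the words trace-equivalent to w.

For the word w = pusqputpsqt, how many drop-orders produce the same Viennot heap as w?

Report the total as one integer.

90

drop 0:p onto floor
drop 1:u onto floor
drop 2:s onto floor
drop 3:q onto {1:u, 2:s}
drop 4:p onto {0:p}
drop 5:u onto {3:q}
drop 6:t onto {4:p, 5:u}
drop 7:p onto {6:t}
drop 8:s onto {6:t}
drop 9:q onto {8:s}
drop 10:t onto {7:p, 9:q}
ground layer = {0:p, 1:u, 2:s}
drop-orders for the pieces not yet dropped (sum over which currently-grounded one goes next):
  1 to go: {10} 1
  2 to go: {7,10} 1  {9,10} 1
  3 to go: {7,9,10} 2  {8,9,10} 1
  4 to go: {7,8,9,10} 3
  5 to go: {6,7,8,9,10} 3
  6 to go: {4,6,7,8,9,10} 3  {5,6,7,8,9,10} 3
  7 to go: {0,4,6,7,8,9,10} 3  {3,5,6,7,8,9,10} 3  {4,5,6,7,8,9,10} 6
  8 to go: {0,4,5,6,7,8,9,10} 9  {1,3,5,6,7,8,9,10} 3  {2,3,5,6,7,8,9,10} 3  {3,4,5,6,7,8,9,10} 9
  9 to go: {0,3,4,5,6,7,8,9,10} 18  {1,2,3,5,6,7,8,9,10} 6  {1,3,4,5,6,7,8,9,10} 12  {2,3,4,5,6,7,8,9,10} 12
  if 0:p drops first: 30 orders
  if 1:u drops first: 30 orders
  if 2:s drops first: 30 orders
heap linearizations: 90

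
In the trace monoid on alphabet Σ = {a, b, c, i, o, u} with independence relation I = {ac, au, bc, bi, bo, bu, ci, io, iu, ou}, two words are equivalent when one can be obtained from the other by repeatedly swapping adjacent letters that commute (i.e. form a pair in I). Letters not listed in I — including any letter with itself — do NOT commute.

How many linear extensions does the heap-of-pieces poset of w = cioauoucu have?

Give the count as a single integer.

40

0(c) covers ∅
1(i) covers ∅
2(o) covers 0:c
3(a) covers 1:i, 2:o
4(u) covers 0:c
5(o) covers 3:a
6(u) covers 4:u
7(c) covers 5:o, 6:u
8(u) covers 7:c
floor of heap: 0:c, 1:i
completions by unplaced set U, small U first (add the entries for U minus each lowest piece of U):
  |U|=1: {8}:1
  |U|=2: {7,8}:1
  |U|=3: {5,7,8}:1  {6,7,8}:1
  |U|=4: {3,5,7,8}:1  {4,6,7,8}:1  {5,6,7,8}:2
  |U|=5: {1,3,5,7,8}:1  {2,3,5,7,8}:1  {3,5,6,7,8}:3  {4,5,6,7,8}:3
  |U|=6: {1,2,3,5,7,8}:2  {1,3,5,6,7,8}:4  {2,3,5,6,7,8}:4  {3,4,5,6,7,8}:6
  |U|=7: {1,2,3,5,6,7,8}:10  {1,3,4,5,6,7,8}:10  {2,3,4,5,6,7,8}:10
  start at 0(c): 30
  start at 1(i): 10
sum over floor = 40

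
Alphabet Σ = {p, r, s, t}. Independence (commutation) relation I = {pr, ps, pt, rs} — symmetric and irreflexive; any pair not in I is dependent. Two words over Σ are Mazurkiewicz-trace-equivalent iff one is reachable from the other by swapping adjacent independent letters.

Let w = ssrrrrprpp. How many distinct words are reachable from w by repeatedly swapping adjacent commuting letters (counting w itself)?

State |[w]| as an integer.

0(s) covers ∅
1(s) covers 0:s
2(r) covers ∅
3(r) covers 2:r
4(r) covers 3:r
5(r) covers 4:r
6(p) covers ∅
7(r) covers 5:r
8(p) covers 6:p
9(p) covers 8:p
floor of heap: 0:s, 2:r, 6:p
completions by unplaced set U, small U first (add the entries for U minus each lowest piece of U):
  |U|=1: {1}:1  {7}:1  {9}:1
  |U|=2: {0,1}:1  {1,7}:2  {1,9}:2  {5,7}:1  {7,9}:2  {8,9}:1
  |U|=3: {0,1,7}:3  {0,1,9}:3  {1,5,7}:3  {1,7,9}:6  {1,8,9}:3  {4,5,7}:1  {5,7,9}:3  {6,8,9}:1  {7,8,9}:3
  |U|=4: {0,1,5,7}:6  {0,1,7,9}:12  {0,1,8,9}:6  {1,4,5,7}:4  {1,5,7,9}:12  {1,6,8,9}:4  {1,7,8,9}:12  {3,4,5,7}:1  {4,5,7,9}:4  {5,7,8,9}:6  {6,7,8,9}:4
  |U|=5: {0,1,4,5,7}:10  {0,1,5,7,9}:30  {0,1,6,8,9}:10  {0,1,7,8,9}:30  {1,3,4,5,7}:5  {1,4,5,7,9}:20  {1,5,7,8,9}:30  {1,6,7,8,9}:20  {2,3,4,5,7}:1  {3,4,5,7,9}:5  {4,5,7,8,9}:10  {5,6,7,8,9}:10
  |U|=6: {0,1,3,4,5,7}:15  {0,1,4,5,7,9}:60  {0,1,5,7,8,9}:90  {0,1,6,7,8,9}:60  {1,2,3,4,5,7}:6  {1,3,4,5,7,9}:30  {1,4,5,7,8,9}:60  {1,5,6,7,8,9}:60  {2,3,4,5,7,9}:6  {3,4,5,7,8,9}:15  {4,5,6,7,8,9}:20
  |U|=7: {0,1,2,3,4,5,7}:21  {0,1,3,4,5,7,9}:105  {0,1,4,5,7,8,9}:210  {0,1,5,6,7,8,9}:210  {1,2,3,4,5,7,9}:42  {1,3,4,5,7,8,9}:105  {1,4,5,6,7,8,9}:140  {2,3,4,5,7,8,9}:21  {3,4,5,6,7,8,9}:35
  |U|=8: {0,1,2,3,4,5,7,9}:168  {0,1,3,4,5,7,8,9}:420  {0,1,4,5,6,7,8,9}:560  {1,2,3,4,5,7,8,9}:168  {1,3,4,5,6,7,8,9}:280  {2,3,4,5,6,7,8,9}:56
  start at 0(s): 504
  start at 2(r): 1260
  start at 6(p): 756
sum over floor = 2520

2520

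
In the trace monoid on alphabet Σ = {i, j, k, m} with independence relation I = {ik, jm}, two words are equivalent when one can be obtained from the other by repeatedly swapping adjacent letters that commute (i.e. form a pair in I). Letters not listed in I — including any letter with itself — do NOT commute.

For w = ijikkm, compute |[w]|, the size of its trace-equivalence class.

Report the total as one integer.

3

piece 0:i — minimal
piece 1:j rests on {0:i}
piece 2:i rests on {1:j}
piece 3:k rests on {1:j}
piece 4:k rests on {3:k}
piece 5:m rests on {2:i, 4:k}
minimal pieces: {0:i}
ways to finish when only these pieces remain (= sum over removing one remaining piece with nothing left below it):
  1 left: {5}→1
  2 left: {2,5}→1  {4,5}→1
  3 left: {2,4,5}→2  {3,4,5}→1
  4 left: {2,3,4,5}→3
  placing 0:i first → 3 extensions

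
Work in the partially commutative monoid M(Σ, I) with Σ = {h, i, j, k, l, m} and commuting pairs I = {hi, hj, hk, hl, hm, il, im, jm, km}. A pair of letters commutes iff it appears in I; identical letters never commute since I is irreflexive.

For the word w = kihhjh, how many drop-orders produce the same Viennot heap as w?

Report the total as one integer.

20

0(k) covers ∅
1(i) covers 0:k
2(h) covers ∅
3(h) covers 2:h
4(j) covers 1:i
5(h) covers 3:h
floor of heap: 0:k, 2:h
completions by unplaced set U, small U first (add the entries for U minus each lowest piece of U):
  |U|=1: {4}:1  {5}:1
  |U|=2: {1,4}:1  {3,5}:1  {4,5}:2
  |U|=3: {0,1,4}:1  {1,4,5}:3  {2,3,5}:1  {3,4,5}:3
  |U|=4: {0,1,4,5}:4  {1,3,4,5}:6  {2,3,4,5}:4
  start at 0(k): 10
  start at 2(h): 10
sum over floor = 20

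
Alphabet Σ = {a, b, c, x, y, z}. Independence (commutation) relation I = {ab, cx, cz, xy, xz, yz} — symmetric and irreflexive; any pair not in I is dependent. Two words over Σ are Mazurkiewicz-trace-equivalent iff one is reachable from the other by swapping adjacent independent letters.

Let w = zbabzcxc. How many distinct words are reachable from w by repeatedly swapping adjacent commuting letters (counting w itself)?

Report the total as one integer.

36

#0=z has no predecessor
#1=b depends on [0:z]
#2=a depends on [0:z]
#3=b depends on [1:b]
#4=z depends on [2:a, 3:b]
#5=c depends on [2:a, 3:b]
#6=x depends on [2:a, 3:b]
#7=c depends on [5:c]
sources: [0:z]
N(rest) = Σ N(rest − s) over sources s of rest; N(one piece) = 1:
  size 1 → [4]=1  [6]=1  [7]=1
  size 2 → [4,6]=2  [4,7]=2  [5,7]=1  [6,7]=2
  size 3 → [4,5,7]=3  [4,6,7]=6  [5,6,7]=3
  size 4 → [4,5,6,7]=12
  size 5 → [2,4,5,6,7]=12  [3,4,5,6,7]=12
  size 6 → [1,3,4,5,6,7]=12  [2,3,4,5,6,7]=24
  first=0(z) contributes 36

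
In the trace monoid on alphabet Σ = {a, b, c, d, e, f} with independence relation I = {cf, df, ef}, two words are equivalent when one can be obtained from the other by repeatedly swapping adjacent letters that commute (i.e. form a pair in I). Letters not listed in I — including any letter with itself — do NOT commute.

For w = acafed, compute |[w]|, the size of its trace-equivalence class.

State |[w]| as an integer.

3

0(a) covers ∅
1(c) covers 0:a
2(a) covers 1:c
3(f) covers 2:a
4(e) covers 2:a
5(d) covers 4:e
floor of heap: 0:a
completions by unplaced set U, small U first (add the entries for U minus each lowest piece of U):
  |U|=1: {3}:1  {5}:1
  |U|=2: {3,5}:2  {4,5}:1
  |U|=3: {3,4,5}:3
  |U|=4: {2,3,4,5}:3
  start at 0(a): 3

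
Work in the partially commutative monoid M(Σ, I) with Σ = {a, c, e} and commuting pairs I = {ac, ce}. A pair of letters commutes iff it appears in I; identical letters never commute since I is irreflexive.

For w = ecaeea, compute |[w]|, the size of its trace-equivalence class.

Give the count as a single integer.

piece 0:e — minimal
piece 1:c — minimal
piece 2:a rests on {0:e}
piece 3:e rests on {2:a}
piece 4:e rests on {3:e}
piece 5:a rests on {4:e}
minimal pieces: {0:e, 1:c}
ways to finish when only these pieces remain (= sum over removing one remaining piece with nothing left below it):
  1 left: {1}→1  {5}→1
  2 left: {1,5}→2  {4,5}→1
  3 left: {1,4,5}→3  {3,4,5}→1
  4 left: {1,3,4,5}→4  {2,3,4,5}→1
  placing 0:e first → 5 extensions
  placing 1:c first → 1 extensions
total linear extensions = 6

6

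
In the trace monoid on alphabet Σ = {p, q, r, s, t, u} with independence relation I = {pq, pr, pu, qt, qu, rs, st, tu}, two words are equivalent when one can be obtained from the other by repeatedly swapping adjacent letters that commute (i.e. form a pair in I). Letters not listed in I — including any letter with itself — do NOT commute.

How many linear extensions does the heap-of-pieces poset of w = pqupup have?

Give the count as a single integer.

60

0(p) covers ∅
1(q) covers ∅
2(u) covers ∅
3(p) covers 0:p
4(u) covers 2:u
5(p) covers 3:p
floor of heap: 0:p, 1:q, 2:u
completions by unplaced set U, small U first (add the entries for U minus each lowest piece of U):
  |U|=1: {1}:1  {4}:1  {5}:1
  |U|=2: {1,4}:2  {1,5}:2  {2,4}:1  {3,5}:1  {4,5}:2
  |U|=3: {0,3,5}:1  {1,2,4}:3  {1,3,5}:3  {1,4,5}:6  {2,4,5}:3  {3,4,5}:3
  |U|=4: {0,1,3,5}:4  {0,3,4,5}:4  {1,2,4,5}:12  {1,3,4,5}:12  {2,3,4,5}:6
  start at 0(p): 30
  start at 1(q): 10
  start at 2(u): 20
sum over floor = 60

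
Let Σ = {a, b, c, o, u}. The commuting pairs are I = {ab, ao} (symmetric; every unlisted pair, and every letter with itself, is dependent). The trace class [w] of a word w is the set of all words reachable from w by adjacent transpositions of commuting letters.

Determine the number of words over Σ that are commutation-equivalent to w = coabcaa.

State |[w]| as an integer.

#0=c has no predecessor
#1=o depends on [0:c]
#2=a depends on [0:c]
#3=b depends on [1:o]
#4=c depends on [2:a, 3:b]
#5=a depends on [4:c]
#6=a depends on [5:a]
sources: [0:c]
N(rest) = Σ N(rest − s) over sources s of rest; N(one piece) = 1:
  size 1 → [6]=1
  size 2 → [5,6]=1
  size 3 → [4,5,6]=1
  size 4 → [2,4,5,6]=1  [3,4,5,6]=1
  size 5 → [1,3,4,5,6]=1  [2,3,4,5,6]=2
  first=0(c) contributes 3

3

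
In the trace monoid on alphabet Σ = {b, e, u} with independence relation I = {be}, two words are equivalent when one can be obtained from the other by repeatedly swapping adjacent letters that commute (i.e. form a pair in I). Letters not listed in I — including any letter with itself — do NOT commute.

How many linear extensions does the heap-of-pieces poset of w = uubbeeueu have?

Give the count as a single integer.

0(u) covers ∅
1(u) covers 0:u
2(b) covers 1:u
3(b) covers 2:b
4(e) covers 1:u
5(e) covers 4:e
6(u) covers 3:b, 5:e
7(e) covers 6:u
8(u) covers 7:e
floor of heap: 0:u
completions by unplaced set U, small U first (add the entries for U minus each lowest piece of U):
  |U|=1: {8}:1
  |U|=2: {7,8}:1
  |U|=3: {6,7,8}:1
  |U|=4: {3,6,7,8}:1  {5,6,7,8}:1
  |U|=5: {2,3,6,7,8}:1  {3,5,6,7,8}:2  {4,5,6,7,8}:1
  |U|=6: {2,3,5,6,7,8}:3  {3,4,5,6,7,8}:3
  |U|=7: {2,3,4,5,6,7,8}:6
  start at 0(u): 6

6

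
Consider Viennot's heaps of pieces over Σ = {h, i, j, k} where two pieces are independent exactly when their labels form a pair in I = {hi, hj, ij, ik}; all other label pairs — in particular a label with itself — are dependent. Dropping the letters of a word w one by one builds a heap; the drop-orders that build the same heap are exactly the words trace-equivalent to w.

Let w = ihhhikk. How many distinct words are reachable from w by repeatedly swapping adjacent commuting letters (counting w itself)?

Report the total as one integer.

21

#0=i has no predecessor
#1=h has no predecessor
#2=h depends on [1:h]
#3=h depends on [2:h]
#4=i depends on [0:i]
#5=k depends on [3:h]
#6=k depends on [5:k]
sources: [0:i, 1:h]
N(rest) = Σ N(rest − s) over sources s of rest; N(one piece) = 1:
  size 1 → [4]=1  [6]=1
  size 2 → [0,4]=1  [4,6]=2  [5,6]=1
  size 3 → [0,4,6]=3  [3,5,6]=1  [4,5,6]=3
  size 4 → [0,4,5,6]=6  [2,3,5,6]=1  [3,4,5,6]=4
  size 5 → [0,3,4,5,6]=10  [1,2,3,5,6]=1  [2,3,4,5,6]=5
  first=0(i) contributes 6
  first=1(h) contributes 15
|[w]| = 21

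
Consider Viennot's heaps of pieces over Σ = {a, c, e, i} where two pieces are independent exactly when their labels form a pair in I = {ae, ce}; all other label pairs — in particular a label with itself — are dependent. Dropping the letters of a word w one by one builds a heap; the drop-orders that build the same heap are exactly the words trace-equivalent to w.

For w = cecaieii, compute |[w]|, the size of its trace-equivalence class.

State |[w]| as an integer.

piece 0:c — minimal
piece 1:e — minimal
piece 2:c rests on {0:c}
piece 3:a rests on {2:c}
piece 4:i rests on {1:e, 3:a}
piece 5:e rests on {4:i}
piece 6:i rests on {5:e}
piece 7:i rests on {6:i}
minimal pieces: {0:c, 1:e}
ways to finish when only these pieces remain (= sum over removing one remaining piece with nothing left below it):
  1 left: {7}→1
  2 left: {6,7}→1
  3 left: {5,6,7}→1
  4 left: {4,5,6,7}→1
  5 left: {1,4,5,6,7}→1  {3,4,5,6,7}→1
  6 left: {1,3,4,5,6,7}→2  {2,3,4,5,6,7}→1
  placing 0:c first → 3 extensions
  placing 1:e first → 1 extensions
total linear extensions = 4

4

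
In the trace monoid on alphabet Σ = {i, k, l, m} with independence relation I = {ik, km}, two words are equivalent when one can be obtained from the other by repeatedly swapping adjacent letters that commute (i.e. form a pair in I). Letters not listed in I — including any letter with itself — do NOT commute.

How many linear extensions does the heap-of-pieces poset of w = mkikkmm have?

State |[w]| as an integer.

#0=m has no predecessor
#1=k has no predecessor
#2=i depends on [0:m]
#3=k depends on [1:k]
#4=k depends on [3:k]
#5=m depends on [2:i]
#6=m depends on [5:m]
sources: [0:m, 1:k]
N(rest) = Σ N(rest − s) over sources s of rest; N(one piece) = 1:
  size 1 → [4]=1  [6]=1
  size 2 → [3,4]=1  [4,6]=2  [5,6]=1
  size 3 → [1,3,4]=1  [2,5,6]=1  [3,4,6]=3  [4,5,6]=3
  size 4 → [0,2,5,6]=1  [1,3,4,6]=4  [2,4,5,6]=4  [3,4,5,6]=6
  size 5 → [0,2,4,5,6]=5  [1,3,4,5,6]=10  [2,3,4,5,6]=10
  first=0(m) contributes 20
  first=1(k) contributes 15
|[w]| = 35

35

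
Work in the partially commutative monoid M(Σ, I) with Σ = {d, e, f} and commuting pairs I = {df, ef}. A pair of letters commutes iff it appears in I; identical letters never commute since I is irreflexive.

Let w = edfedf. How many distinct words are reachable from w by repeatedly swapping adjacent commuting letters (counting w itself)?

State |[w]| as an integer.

drop 0:e onto floor
drop 1:d onto {0:e}
drop 2:f onto floor
drop 3:e onto {1:d}
drop 4:d onto {3:e}
drop 5:f onto {2:f}
ground layer = {0:e, 2:f}
drop-orders for the pieces not yet dropped (sum over which currently-grounded one goes next):
  1 to go: {4} 1  {5} 1
  2 to go: {2,5} 1  {3,4} 1  {4,5} 2
  3 to go: {1,3,4} 1  {2,4,5} 3  {3,4,5} 3
  4 to go: {0,1,3,4} 1  {1,3,4,5} 4  {2,3,4,5} 6
  if 0:e drops first: 10 orders
  if 2:f drops first: 5 orders
heap linearizations: 15

15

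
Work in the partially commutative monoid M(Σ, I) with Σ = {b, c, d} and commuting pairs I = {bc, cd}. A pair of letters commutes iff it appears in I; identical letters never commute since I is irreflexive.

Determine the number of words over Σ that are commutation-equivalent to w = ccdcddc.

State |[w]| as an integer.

35

drop 0:c onto floor
drop 1:c onto {0:c}
drop 2:d onto floor
drop 3:c onto {1:c}
drop 4:d onto {2:d}
drop 5:d onto {4:d}
drop 6:c onto {3:c}
ground layer = {0:c, 2:d}
drop-orders for the pieces not yet dropped (sum over which currently-grounded one goes next):
  1 to go: {5} 1  {6} 1
  2 to go: {3,6} 1  {4,5} 1  {5,6} 2
  3 to go: {1,3,6} 1  {2,4,5} 1  {3,5,6} 3  {4,5,6} 3
  4 to go: {0,1,3,6} 1  {1,3,5,6} 4  {2,4,5,6} 4  {3,4,5,6} 6
  5 to go: {0,1,3,5,6} 5  {1,3,4,5,6} 10  {2,3,4,5,6} 10
  if 0:c drops first: 20 orders
  if 2:d drops first: 15 orders
heap linearizations: 35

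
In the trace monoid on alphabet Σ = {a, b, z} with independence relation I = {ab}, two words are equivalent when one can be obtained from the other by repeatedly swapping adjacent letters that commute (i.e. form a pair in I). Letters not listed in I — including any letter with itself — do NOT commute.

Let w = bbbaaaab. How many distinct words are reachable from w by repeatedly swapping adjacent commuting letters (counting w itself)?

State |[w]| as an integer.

70

#0=b has no predecessor
#1=b depends on [0:b]
#2=b depends on [1:b]
#3=a has no predecessor
#4=a depends on [3:a]
#5=a depends on [4:a]
#6=a depends on [5:a]
#7=b depends on [2:b]
sources: [0:b, 3:a]
N(rest) = Σ N(rest − s) over sources s of rest; N(one piece) = 1:
  size 1 → [6]=1  [7]=1
  size 2 → [2,7]=1  [5,6]=1  [6,7]=2
  size 3 → [1,2,7]=1  [2,6,7]=3  [4,5,6]=1  [5,6,7]=3
  size 4 → [0,1,2,7]=1  [1,2,6,7]=4  [2,5,6,7]=6  [3,4,5,6]=1  [4,5,6,7]=4
  size 5 → [0,1,2,6,7]=5  [1,2,5,6,7]=10  [2,4,5,6,7]=10  [3,4,5,6,7]=5
  size 6 → [0,1,2,5,6,7]=15  [1,2,4,5,6,7]=20  [2,3,4,5,6,7]=15
  first=0(b) contributes 35
  first=3(a) contributes 35
|[w]| = 70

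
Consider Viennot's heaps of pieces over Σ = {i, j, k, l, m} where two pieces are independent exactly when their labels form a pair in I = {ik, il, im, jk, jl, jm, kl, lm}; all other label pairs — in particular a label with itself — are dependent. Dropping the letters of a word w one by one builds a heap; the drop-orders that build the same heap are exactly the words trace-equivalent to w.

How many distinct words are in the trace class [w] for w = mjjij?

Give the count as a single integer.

piece 0:m — minimal
piece 1:j — minimal
piece 2:j rests on {1:j}
piece 3:i rests on {2:j}
piece 4:j rests on {3:i}
minimal pieces: {0:m, 1:j}
ways to finish when only these pieces remain (= sum over removing one remaining piece with nothing left below it):
  1 left: {0}→1  {4}→1
  2 left: {0,4}→2  {3,4}→1
  3 left: {0,3,4}→3  {2,3,4}→1
  placing 0:m first → 1 extensions
  placing 1:j first → 4 extensions
total linear extensions = 5

5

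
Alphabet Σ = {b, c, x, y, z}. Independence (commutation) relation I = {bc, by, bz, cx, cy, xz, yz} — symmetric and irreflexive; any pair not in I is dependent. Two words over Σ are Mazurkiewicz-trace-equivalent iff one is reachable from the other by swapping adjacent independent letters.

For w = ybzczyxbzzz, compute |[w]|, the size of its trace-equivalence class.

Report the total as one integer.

0(y) covers ∅
1(b) covers ∅
2(z) covers ∅
3(c) covers 2:z
4(z) covers 3:c
5(y) covers 0:y
6(x) covers 1:b, 5:y
7(b) covers 6:x
8(z) covers 4:z
9(z) covers 8:z
10(z) covers 9:z
floor of heap: 0:y, 1:b, 2:z
completions by unplaced set U, small U first (add the entries for U minus each lowest piece of U):
  |U|=1: {7}:1  {10}:1
  |U|=2: {6,7}:1  {7,10}:2  {9,10}:1
  |U|=3: {1,6,7}:1  {5,6,7}:1  {6,7,10}:3  {7,9,10}:3  {8,9,10}:1
  |U|=4: {0,5,6,7}:1  {1,5,6,7}:2  {1,6,7,10}:4  {4,8,9,10}:1  {5,6,7,10}:4  {6,7,9,10}:6  {7,8,9,10}:4
  |U|=5: {0,1,5,6,7}:3  {0,5,6,7,10}:5  {1,5,6,7,10}:10  {1,6,7,9,10}:10  {3,4,8,9,10}:1  {4,7,8,9,10}:5  {5,6,7,9,10}:10  {6,7,8,9,10}:10
  |U|=6: {0,1,5,6,7,10}:18  {0,5,6,7,9,10}:15  {1,5,6,7,9,10}:30  {1,6,7,8,9,10}:20  {2,3,4,8,9,10}:1  {3,4,7,8,9,10}:6  {4,6,7,8,9,10}:15  {5,6,7,8,9,10}:20
  |U|=7: {0,1,5,6,7,9,10}:63  {0,5,6,7,8,9,10}:35  {1,4,6,7,8,9,10}:35  {1,5,6,7,8,9,10}:70  {2,3,4,7,8,9,10}:7  {3,4,6,7,8,9,10}:21  {4,5,6,7,8,9,10}:35
  |U|=8: {0,1,5,6,7,8,9,10}:168  {0,4,5,6,7,8,9,10}:70  {1,3,4,6,7,8,9,10}:56  {1,4,5,6,7,8,9,10}:140  {2,3,4,6,7,8,9,10}:28  {3,4,5,6,7,8,9,10}:56
  |U|=9: {0,1,4,5,6,7,8,9,10}:378  {0,3,4,5,6,7,8,9,10}:126  {1,2,3,4,6,7,8,9,10}:84  {1,3,4,5,6,7,8,9,10}:252  {2,3,4,5,6,7,8,9,10}:84
  start at 0(y): 420
  start at 1(b): 210
  start at 2(z): 756
sum over floor = 1386

1386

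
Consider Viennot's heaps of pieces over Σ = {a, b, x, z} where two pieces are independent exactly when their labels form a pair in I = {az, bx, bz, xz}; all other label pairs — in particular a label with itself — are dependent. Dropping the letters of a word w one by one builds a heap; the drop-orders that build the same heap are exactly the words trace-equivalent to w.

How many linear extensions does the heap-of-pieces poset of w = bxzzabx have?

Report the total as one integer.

84

piece 0:b — minimal
piece 1:x — minimal
piece 2:z — minimal
piece 3:z rests on {2:z}
piece 4:a rests on {0:b, 1:x}
piece 5:b rests on {4:a}
piece 6:x rests on {4:a}
minimal pieces: {0:b, 1:x, 2:z}
ways to finish when only these pieces remain (= sum over removing one remaining piece with nothing left below it):
  1 left: {3}→1  {5}→1  {6}→1
  2 left: {2,3}→1  {3,5}→2  {3,6}→2  {5,6}→2
  3 left: {2,3,5}→3  {2,3,6}→3  {3,5,6}→6  {4,5,6}→2
  4 left: {0,4,5,6}→2  {1,4,5,6}→2  {2,3,5,6}→12  {3,4,5,6}→8
  5 left: {0,1,4,5,6}→4  {0,3,4,5,6}→10  {1,3,4,5,6}→10  {2,3,4,5,6}→20
  placing 0:b first → 30 extensions
  placing 1:x first → 30 extensions
  placing 2:z first → 24 extensions
total linear extensions = 84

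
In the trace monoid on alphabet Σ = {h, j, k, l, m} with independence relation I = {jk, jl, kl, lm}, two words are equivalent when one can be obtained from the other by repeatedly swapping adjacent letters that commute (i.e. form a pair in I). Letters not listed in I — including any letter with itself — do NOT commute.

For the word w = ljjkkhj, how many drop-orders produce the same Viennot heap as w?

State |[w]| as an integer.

piece 0:l — minimal
piece 1:j — minimal
piece 2:j rests on {1:j}
piece 3:k — minimal
piece 4:k rests on {3:k}
piece 5:h rests on {0:l, 2:j, 4:k}
piece 6:j rests on {5:h}
minimal pieces: {0:l, 1:j, 3:k}
ways to finish when only these pieces remain (= sum over removing one remaining piece with nothing left below it):
  1 left: {6}→1
  2 left: {5,6}→1
  3 left: {0,5,6}→1  {2,5,6}→1  {4,5,6}→1
  4 left: {0,2,5,6}→2  {0,4,5,6}→2  {1,2,5,6}→1  {2,4,5,6}→2  {3,4,5,6}→1
  5 left: {0,1,2,5,6}→3  {0,2,4,5,6}→6  {0,3,4,5,6}→3  {1,2,4,5,6}→3  {2,3,4,5,6}→3
  placing 0:l first → 6 extensions
  placing 1:j first → 12 extensions
  placing 3:k first → 12 extensions
total linear extensions = 30

30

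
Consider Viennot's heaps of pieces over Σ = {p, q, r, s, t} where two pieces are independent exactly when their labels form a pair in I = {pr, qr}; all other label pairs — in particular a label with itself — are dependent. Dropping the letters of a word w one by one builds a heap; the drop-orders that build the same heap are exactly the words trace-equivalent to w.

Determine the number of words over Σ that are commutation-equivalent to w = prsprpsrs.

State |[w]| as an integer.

6

drop 0:p onto floor
drop 1:r onto floor
drop 2:s onto {0:p, 1:r}
drop 3:p onto {2:s}
drop 4:r onto {2:s}
drop 5:p onto {3:p}
drop 6:s onto {4:r, 5:p}
drop 7:r onto {6:s}
drop 8:s onto {7:r}
ground layer = {0:p, 1:r}
drop-orders for the pieces not yet dropped (sum over which currently-grounded one goes next):
  1 to go: {8} 1
  2 to go: {7,8} 1
  3 to go: {6,7,8} 1
  4 to go: {4,6,7,8} 1  {5,6,7,8} 1
  5 to go: {3,5,6,7,8} 1  {4,5,6,7,8} 2
  6 to go: {3,4,5,6,7,8} 3
  7 to go: {2,3,4,5,6,7,8} 3
  if 0:p drops first: 3 orders
  if 1:r drops first: 3 orders
heap linearizations: 6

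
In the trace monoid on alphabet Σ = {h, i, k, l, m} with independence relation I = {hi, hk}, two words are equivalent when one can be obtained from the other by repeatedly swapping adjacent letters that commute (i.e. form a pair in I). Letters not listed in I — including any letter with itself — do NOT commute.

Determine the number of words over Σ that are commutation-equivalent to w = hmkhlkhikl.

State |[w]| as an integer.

8

drop 0:h onto floor
drop 1:m onto {0:h}
drop 2:k onto {1:m}
drop 3:h onto {1:m}
drop 4:l onto {2:k, 3:h}
drop 5:k onto {4:l}
drop 6:h onto {4:l}
drop 7:i onto {5:k}
drop 8:k onto {7:i}
drop 9:l onto {6:h, 8:k}
ground layer = {0:h}
drop-orders for the pieces not yet dropped (sum over which currently-grounded one goes next):
  1 to go: {9} 1
  2 to go: {6,9} 1  {8,9} 1
  3 to go: {6,8,9} 2  {7,8,9} 1
  4 to go: {5,7,8,9} 1  {6,7,8,9} 3
  5 to go: {5,6,7,8,9} 4
  6 to go: {4,5,6,7,8,9} 4
  7 to go: {2,4,5,6,7,8,9} 4  {3,4,5,6,7,8,9} 4
  8 to go: {2,3,4,5,6,7,8,9} 8
  if 0:h drops first: 8 orders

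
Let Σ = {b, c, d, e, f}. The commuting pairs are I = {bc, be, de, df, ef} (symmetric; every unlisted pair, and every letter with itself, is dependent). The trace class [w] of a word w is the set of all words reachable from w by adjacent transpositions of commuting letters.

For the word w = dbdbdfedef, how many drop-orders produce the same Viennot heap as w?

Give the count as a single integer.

0(d) covers ∅
1(b) covers 0:d
2(d) covers 1:b
3(b) covers 2:d
4(d) covers 3:b
5(f) covers 3:b
6(e) covers ∅
7(d) covers 4:d
8(e) covers 6:e
9(f) covers 5:f
floor of heap: 0:d, 6:e
completions by unplaced set U, small U first (add the entries for U minus each lowest piece of U):
  |U|=1: {7}:1  {8}:1  {9}:1
  |U|=2: {4,7}:1  {5,9}:1  {6,8}:1  {7,8}:2  {7,9}:2  {8,9}:2
  |U|=3: {4,7,8}:3  {4,7,9}:3  {5,7,9}:3  {5,8,9}:3  {6,7,8}:3  {6,8,9}:3  {7,8,9}:6
  |U|=4: {4,5,7,9}:6  {4,6,7,8}:6  {4,7,8,9}:12  {5,6,8,9}:6  {5,7,8,9}:12  {6,7,8,9}:12
  |U|=5: {3,4,5,7,9}:6  {4,5,7,8,9}:30  {4,6,7,8,9}:30  {5,6,7,8,9}:30
  |U|=6: {2,3,4,5,7,9}:6  {3,4,5,7,8,9}:36  {4,5,6,7,8,9}:90
  |U|=7: {1,2,3,4,5,7,9}:6  {2,3,4,5,7,8,9}:42  {3,4,5,6,7,8,9}:126
  |U|=8: {0,1,2,3,4,5,7,9}:6  {1,2,3,4,5,7,8,9}:48  {2,3,4,5,6,7,8,9}:168
  start at 0(d): 216
  start at 6(e): 54
sum over floor = 270

270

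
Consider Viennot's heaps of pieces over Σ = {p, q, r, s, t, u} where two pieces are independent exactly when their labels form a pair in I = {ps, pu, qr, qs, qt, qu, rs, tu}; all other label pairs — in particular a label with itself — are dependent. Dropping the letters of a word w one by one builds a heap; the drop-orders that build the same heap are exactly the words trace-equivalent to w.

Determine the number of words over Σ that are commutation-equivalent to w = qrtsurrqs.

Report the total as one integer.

108

drop 0:q onto floor
drop 1:r onto floor
drop 2:t onto {1:r}
drop 3:s onto {2:t}
drop 4:u onto {3:s}
drop 5:r onto {4:u}
drop 6:r onto {5:r}
drop 7:q onto {0:q}
drop 8:s onto {4:u}
ground layer = {0:q, 1:r}
drop-orders for the pieces not yet dropped (sum over which currently-grounded one goes next):
  1 to go: {6} 1  {7} 1  {8} 1
  2 to go: {0,7} 1  {5,6} 1  {6,7} 2  {6,8} 2  {7,8} 2
  3 to go: {0,6,7} 3  {0,7,8} 3  {5,6,7} 3  {5,6,8} 3  {6,7,8} 6
  4 to go: {0,5,6,7} 6  {0,6,7,8} 12  {4,5,6,8} 3  {5,6,7,8} 12
  5 to go: {0,5,6,7,8} 30  {3,4,5,6,8} 3  {4,5,6,7,8} 15
  6 to go: {0,4,5,6,7,8} 45  {2,3,4,5,6,8} 3  {3,4,5,6,7,8} 18
  7 to go: {0,3,4,5,6,7,8} 63  {1,2,3,4,5,6,8} 3  {2,3,4,5,6,7,8} 21
  if 0:q drops first: 24 orders
  if 1:r drops first: 84 orders
heap linearizations: 108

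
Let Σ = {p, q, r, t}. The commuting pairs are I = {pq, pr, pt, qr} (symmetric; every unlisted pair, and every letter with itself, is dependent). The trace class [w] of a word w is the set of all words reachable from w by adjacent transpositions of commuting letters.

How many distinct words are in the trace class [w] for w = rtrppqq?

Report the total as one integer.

0(r) covers ∅
1(t) covers 0:r
2(r) covers 1:t
3(p) covers ∅
4(p) covers 3:p
5(q) covers 1:t
6(q) covers 5:q
floor of heap: 0:r, 3:p
completions by unplaced set U, small U first (add the entries for U minus each lowest piece of U):
  |U|=1: {2}:1  {4}:1  {6}:1
  |U|=2: {2,4}:2  {2,6}:2  {3,4}:1  {4,6}:2  {5,6}:1
  |U|=3: {2,3,4}:3  {2,4,6}:6  {2,5,6}:3  {3,4,6}:3  {4,5,6}:3
  |U|=4: {1,2,5,6}:3  {2,3,4,6}:12  {2,4,5,6}:12  {3,4,5,6}:6
  |U|=5: {0,1,2,5,6}:3  {1,2,4,5,6}:15  {2,3,4,5,6}:30
  start at 0(r): 45
  start at 3(p): 18
sum over floor = 63

63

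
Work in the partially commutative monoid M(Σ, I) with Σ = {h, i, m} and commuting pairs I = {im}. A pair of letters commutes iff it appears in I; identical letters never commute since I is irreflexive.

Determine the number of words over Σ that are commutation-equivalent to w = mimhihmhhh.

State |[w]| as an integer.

3

#0=m has no predecessor
#1=i has no predecessor
#2=m depends on [0:m]
#3=h depends on [1:i, 2:m]
#4=i depends on [3:h]
#5=h depends on [4:i]
#6=m depends on [5:h]
#7=h depends on [6:m]
#8=h depends on [7:h]
#9=h depends on [8:h]
sources: [0:m, 1:i]
N(rest) = Σ N(rest − s) over sources s of rest; N(one piece) = 1:
  size 1 → [9]=1
  size 2 → [8,9]=1
  size 3 → [7,8,9]=1
  size 4 → [6,7,8,9]=1
  size 5 → [5,6,7,8,9]=1
  size 6 → [4,5,6,7,8,9]=1
  size 7 → [3,4,5,6,7,8,9]=1
  size 8 → [1,3,4,5,6,7,8,9]=1  [2,3,4,5,6,7,8,9]=1
  first=0(m) contributes 2
  first=1(i) contributes 1
|[w]| = 3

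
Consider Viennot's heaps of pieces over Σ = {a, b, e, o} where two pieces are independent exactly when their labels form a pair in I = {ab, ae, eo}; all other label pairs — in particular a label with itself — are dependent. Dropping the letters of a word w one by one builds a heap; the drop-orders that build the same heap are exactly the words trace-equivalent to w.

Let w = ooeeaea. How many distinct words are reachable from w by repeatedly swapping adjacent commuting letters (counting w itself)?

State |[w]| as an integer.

35

drop 0:o onto floor
drop 1:o onto {0:o}
drop 2:e onto floor
drop 3:e onto {2:e}
drop 4:a onto {1:o}
drop 5:e onto {3:e}
drop 6:a onto {4:a}
ground layer = {0:o, 2:e}
drop-orders for the pieces not yet dropped (sum over which currently-grounded one goes next):
  1 to go: {5} 1  {6} 1
  2 to go: {3,5} 1  {4,6} 1  {5,6} 2
  3 to go: {1,4,6} 1  {2,3,5} 1  {3,5,6} 3  {4,5,6} 3
  4 to go: {0,1,4,6} 1  {1,4,5,6} 4  {2,3,5,6} 4  {3,4,5,6} 6
  5 to go: {0,1,4,5,6} 5  {1,3,4,5,6} 10  {2,3,4,5,6} 10
  if 0:o drops first: 20 orders
  if 2:e drops first: 15 orders
heap linearizations: 35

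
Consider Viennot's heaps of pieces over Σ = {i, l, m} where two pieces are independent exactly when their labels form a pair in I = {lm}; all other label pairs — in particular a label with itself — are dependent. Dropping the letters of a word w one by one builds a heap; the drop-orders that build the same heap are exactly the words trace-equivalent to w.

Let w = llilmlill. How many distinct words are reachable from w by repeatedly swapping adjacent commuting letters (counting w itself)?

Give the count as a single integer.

drop 0:l onto floor
drop 1:l onto {0:l}
drop 2:i onto {1:l}
drop 3:l onto {2:i}
drop 4:m onto {2:i}
drop 5:l onto {3:l}
drop 6:i onto {4:m, 5:l}
drop 7:l onto {6:i}
drop 8:l onto {7:l}
ground layer = {0:l}
drop-orders for the pieces not yet dropped (sum over which currently-grounded one goes next):
  1 to go: {8} 1
  2 to go: {7,8} 1
  3 to go: {6,7,8} 1
  4 to go: {4,6,7,8} 1  {5,6,7,8} 1
  5 to go: {3,5,6,7,8} 1  {4,5,6,7,8} 2
  6 to go: {3,4,5,6,7,8} 3
  7 to go: {2,3,4,5,6,7,8} 3
  if 0:l drops first: 3 orders

3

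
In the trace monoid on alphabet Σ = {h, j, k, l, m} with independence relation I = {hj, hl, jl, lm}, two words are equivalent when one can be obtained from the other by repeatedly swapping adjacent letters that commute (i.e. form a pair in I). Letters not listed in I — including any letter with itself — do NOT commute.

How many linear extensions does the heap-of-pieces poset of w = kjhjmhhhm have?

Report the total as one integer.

3

0(k) covers ∅
1(j) covers 0:k
2(h) covers 0:k
3(j) covers 1:j
4(m) covers 2:h, 3:j
5(h) covers 4:m
6(h) covers 5:h
7(h) covers 6:h
8(m) covers 7:h
floor of heap: 0:k
completions by unplaced set U, small U first (add the entries for U minus each lowest piece of U):
  |U|=1: {8}:1
  |U|=2: {7,8}:1
  |U|=3: {6,7,8}:1
  |U|=4: {5,6,7,8}:1
  |U|=5: {4,5,6,7,8}:1
  |U|=6: {2,4,5,6,7,8}:1  {3,4,5,6,7,8}:1
  |U|=7: {1,3,4,5,6,7,8}:1  {2,3,4,5,6,7,8}:2
  start at 0(k): 3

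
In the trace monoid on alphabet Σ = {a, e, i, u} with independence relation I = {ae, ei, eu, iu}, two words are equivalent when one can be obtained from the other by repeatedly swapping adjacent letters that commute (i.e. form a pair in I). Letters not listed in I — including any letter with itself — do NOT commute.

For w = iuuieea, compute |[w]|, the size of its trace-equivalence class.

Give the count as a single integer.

126

piece 0:i — minimal
piece 1:u — minimal
piece 2:u rests on {1:u}
piece 3:i rests on {0:i}
piece 4:e — minimal
piece 5:e rests on {4:e}
piece 6:a rests on {2:u, 3:i}
minimal pieces: {0:i, 1:u, 4:e}
ways to finish when only these pieces remain (= sum over removing one remaining piece with nothing left below it):
  1 left: {5}→1  {6}→1
  2 left: {2,6}→1  {3,6}→1  {4,5}→1  {5,6}→2
  3 left: {0,3,6}→1  {1,2,6}→1  {2,3,6}→2  {2,5,6}→3  {3,5,6}→3  {4,5,6}→3
  4 left: {0,2,3,6}→3  {0,3,5,6}→4  {1,2,3,6}→3  {1,2,5,6}→4  {2,3,5,6}→8  {2,4,5,6}→6  {3,4,5,6}→6
  5 left: {0,1,2,3,6}→6  {0,2,3,5,6}→15  {0,3,4,5,6}→10  {1,2,3,5,6}→15  {1,2,4,5,6}→10  {2,3,4,5,6}→20
  placing 0:i first → 45 extensions
  placing 1:u first → 45 extensions
  placing 4:e first → 36 extensions
total linear extensions = 126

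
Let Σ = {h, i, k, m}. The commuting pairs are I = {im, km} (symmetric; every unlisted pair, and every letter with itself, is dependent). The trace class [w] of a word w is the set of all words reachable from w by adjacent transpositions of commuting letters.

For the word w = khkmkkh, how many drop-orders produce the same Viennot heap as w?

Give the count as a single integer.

0(k) covers ∅
1(h) covers 0:k
2(k) covers 1:h
3(m) covers 1:h
4(k) covers 2:k
5(k) covers 4:k
6(h) covers 3:m, 5:k
floor of heap: 0:k
completions by unplaced set U, small U first (add the entries for U minus each lowest piece of U):
  |U|=1: {6}:1
  |U|=2: {3,6}:1  {5,6}:1
  |U|=3: {3,5,6}:2  {4,5,6}:1
  |U|=4: {2,4,5,6}:1  {3,4,5,6}:3
  |U|=5: {2,3,4,5,6}:4
  start at 0(k): 4

4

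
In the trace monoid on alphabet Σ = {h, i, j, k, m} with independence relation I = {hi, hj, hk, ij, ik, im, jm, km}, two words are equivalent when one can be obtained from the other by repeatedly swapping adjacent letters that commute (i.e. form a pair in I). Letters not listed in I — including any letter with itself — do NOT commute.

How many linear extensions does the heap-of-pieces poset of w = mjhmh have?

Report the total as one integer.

#0=m has no predecessor
#1=j has no predecessor
#2=h depends on [0:m]
#3=m depends on [2:h]
#4=h depends on [3:m]
sources: [0:m, 1:j]
N(rest) = Σ N(rest − s) over sources s of rest; N(one piece) = 1:
  size 1 → [1]=1  [4]=1
  size 2 → [1,4]=2  [3,4]=1
  size 3 → [1,3,4]=3  [2,3,4]=1
  first=0(m) contributes 4
  first=1(j) contributes 1
|[w]| = 5

5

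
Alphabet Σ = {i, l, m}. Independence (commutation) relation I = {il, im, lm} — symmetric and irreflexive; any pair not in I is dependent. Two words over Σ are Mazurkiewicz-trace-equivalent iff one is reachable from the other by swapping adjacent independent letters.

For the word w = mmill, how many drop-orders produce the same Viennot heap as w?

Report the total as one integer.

0(m) covers ∅
1(m) covers 0:m
2(i) covers ∅
3(l) covers ∅
4(l) covers 3:l
floor of heap: 0:m, 2:i, 3:l
completions by unplaced set U, small U first (add the entries for U minus each lowest piece of U):
  |U|=1: {1}:1  {2}:1  {4}:1
  |U|=2: {0,1}:1  {1,2}:2  {1,4}:2  {2,4}:2  {3,4}:1
  |U|=3: {0,1,2}:3  {0,1,4}:3  {1,2,4}:6  {1,3,4}:3  {2,3,4}:3
  start at 0(m): 12
  start at 2(i): 6
  start at 3(l): 12
sum over floor = 30

30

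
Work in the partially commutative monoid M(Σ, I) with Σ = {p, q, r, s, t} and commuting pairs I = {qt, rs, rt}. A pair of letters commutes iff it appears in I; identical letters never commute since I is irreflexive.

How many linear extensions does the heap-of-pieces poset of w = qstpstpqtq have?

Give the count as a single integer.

0(q) covers ∅
1(s) covers 0:q
2(t) covers 1:s
3(p) covers 2:t
4(s) covers 3:p
5(t) covers 4:s
6(p) covers 5:t
7(q) covers 6:p
8(t) covers 6:p
9(q) covers 7:q
floor of heap: 0:q
completions by unplaced set U, small U first (add the entries for U minus each lowest piece of U):
  |U|=1: {8}:1  {9}:1
  |U|=2: {7,9}:1  {8,9}:2
  |U|=3: {7,8,9}:3
  |U|=4: {6,7,8,9}:3
  |U|=5: {5,6,7,8,9}:3
  |U|=6: {4,5,6,7,8,9}:3
  |U|=7: {3,4,5,6,7,8,9}:3
  |U|=8: {2,3,4,5,6,7,8,9}:3
  start at 0(q): 3

3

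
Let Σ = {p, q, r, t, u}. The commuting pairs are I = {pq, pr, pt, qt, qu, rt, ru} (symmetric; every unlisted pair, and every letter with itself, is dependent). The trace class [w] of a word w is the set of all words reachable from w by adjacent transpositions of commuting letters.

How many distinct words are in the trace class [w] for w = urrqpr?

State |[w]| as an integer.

15

drop 0:u onto floor
drop 1:r onto floor
drop 2:r onto {1:r}
drop 3:q onto {2:r}
drop 4:p onto {0:u}
drop 5:r onto {3:q}
ground layer = {0:u, 1:r}
drop-orders for the pieces not yet dropped (sum over which currently-grounded one goes next):
  1 to go: {4} 1  {5} 1
  2 to go: {0,4} 1  {3,5} 1  {4,5} 2
  3 to go: {0,4,5} 3  {2,3,5} 1  {3,4,5} 3
  4 to go: {0,3,4,5} 6  {1,2,3,5} 1  {2,3,4,5} 4
  if 0:u drops first: 5 orders
  if 1:r drops first: 10 orders
heap linearizations: 15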